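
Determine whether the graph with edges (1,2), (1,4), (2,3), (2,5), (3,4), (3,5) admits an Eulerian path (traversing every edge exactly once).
Yes (the graph is connected and exactly 2 vertices have odd degree: {2, 3}; any Eulerian path must start and end at those)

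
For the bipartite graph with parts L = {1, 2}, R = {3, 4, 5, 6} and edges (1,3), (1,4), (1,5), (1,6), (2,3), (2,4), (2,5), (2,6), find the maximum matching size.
2 (matching: (1,6), (2,5); upper bound min(|L|,|R|) = min(2,4) = 2)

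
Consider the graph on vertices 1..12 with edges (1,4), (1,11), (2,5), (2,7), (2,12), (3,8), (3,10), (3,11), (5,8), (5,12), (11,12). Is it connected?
No, it has 3 components: {1, 2, 3, 4, 5, 7, 8, 10, 11, 12}, {6}, {9}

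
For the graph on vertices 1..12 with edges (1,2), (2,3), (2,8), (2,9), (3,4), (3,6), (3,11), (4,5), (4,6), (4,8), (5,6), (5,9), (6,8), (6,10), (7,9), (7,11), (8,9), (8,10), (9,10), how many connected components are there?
2 (components: {1, 2, 3, 4, 5, 6, 7, 8, 9, 10, 11}, {12})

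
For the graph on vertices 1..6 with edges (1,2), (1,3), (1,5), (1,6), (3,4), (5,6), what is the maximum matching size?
3 (matching: (1,2), (3,4), (5,6); upper bound floor(n/2) = floor(6/2) = 3)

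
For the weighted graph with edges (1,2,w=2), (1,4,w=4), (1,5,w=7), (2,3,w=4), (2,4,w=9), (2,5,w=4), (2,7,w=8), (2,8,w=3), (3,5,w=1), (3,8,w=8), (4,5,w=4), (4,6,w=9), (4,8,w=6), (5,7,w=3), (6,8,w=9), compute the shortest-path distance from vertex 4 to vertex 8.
6 (path: 4 -> 8; weights 6 = 6)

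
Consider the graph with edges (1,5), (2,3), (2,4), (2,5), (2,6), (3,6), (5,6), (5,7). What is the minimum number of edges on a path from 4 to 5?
2 (path: 4 -> 2 -> 5, 2 edges)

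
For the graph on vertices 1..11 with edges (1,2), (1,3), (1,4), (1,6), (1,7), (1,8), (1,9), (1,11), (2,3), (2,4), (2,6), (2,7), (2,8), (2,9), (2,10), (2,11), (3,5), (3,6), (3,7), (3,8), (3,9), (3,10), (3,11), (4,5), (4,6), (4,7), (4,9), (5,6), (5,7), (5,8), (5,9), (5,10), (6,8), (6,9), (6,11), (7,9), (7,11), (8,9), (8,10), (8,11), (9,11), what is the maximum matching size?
5 (matching: (1,8), (2,10), (3,6), (4,9), (7,11); upper bound floor(n/2) = floor(11/2) = 5)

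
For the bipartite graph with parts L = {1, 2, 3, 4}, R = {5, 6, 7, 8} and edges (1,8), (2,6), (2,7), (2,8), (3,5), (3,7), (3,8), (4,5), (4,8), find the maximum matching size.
4 (matching: (1,8), (2,6), (3,7), (4,5); upper bound min(|L|,|R|) = min(4,4) = 4)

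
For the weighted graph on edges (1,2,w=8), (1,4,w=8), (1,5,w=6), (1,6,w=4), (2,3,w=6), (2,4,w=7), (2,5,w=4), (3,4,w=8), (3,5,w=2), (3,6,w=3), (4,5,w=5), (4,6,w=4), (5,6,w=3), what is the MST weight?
17 (MST edges: (1,6,w=4), (2,5,w=4), (3,5,w=2), (3,6,w=3), (4,6,w=4); sum of weights 4 + 4 + 2 + 3 + 4 = 17)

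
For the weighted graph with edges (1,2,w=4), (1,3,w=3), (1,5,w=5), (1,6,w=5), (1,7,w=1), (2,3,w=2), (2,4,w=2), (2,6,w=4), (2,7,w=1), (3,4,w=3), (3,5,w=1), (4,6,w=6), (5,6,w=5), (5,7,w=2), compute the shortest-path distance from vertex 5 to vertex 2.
3 (path: 5 -> 3 -> 2; weights 1 + 2 = 3)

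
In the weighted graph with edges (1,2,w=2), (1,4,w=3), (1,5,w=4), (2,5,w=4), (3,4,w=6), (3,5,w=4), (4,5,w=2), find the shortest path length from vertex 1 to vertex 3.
8 (path: 1 -> 5 -> 3; weights 4 + 4 = 8)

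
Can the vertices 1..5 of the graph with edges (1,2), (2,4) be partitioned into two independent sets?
Yes. Partition: {1, 3, 4, 5}, {2}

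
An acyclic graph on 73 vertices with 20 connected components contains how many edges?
53 (Each of the 20 component trees on V_i vertices has V_i - 1 edges; summing gives V - C = 73 - 20 = 53)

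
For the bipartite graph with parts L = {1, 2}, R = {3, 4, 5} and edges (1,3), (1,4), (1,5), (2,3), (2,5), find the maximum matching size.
2 (matching: (1,4), (2,5); upper bound min(|L|,|R|) = min(2,3) = 2)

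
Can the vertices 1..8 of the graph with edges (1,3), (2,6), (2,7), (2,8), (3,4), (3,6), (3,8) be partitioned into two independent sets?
Yes. Partition: {1, 4, 5, 6, 7, 8}, {2, 3}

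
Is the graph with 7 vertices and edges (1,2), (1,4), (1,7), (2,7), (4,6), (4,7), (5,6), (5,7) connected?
No, it has 2 components: {1, 2, 4, 5, 6, 7}, {3}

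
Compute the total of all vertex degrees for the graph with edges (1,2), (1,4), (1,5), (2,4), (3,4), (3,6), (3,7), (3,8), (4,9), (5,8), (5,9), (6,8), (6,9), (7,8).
28 (handshake: sum of degrees = 2|E| = 2 x 14 = 28)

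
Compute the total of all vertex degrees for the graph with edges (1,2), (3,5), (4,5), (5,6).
8 (handshake: sum of degrees = 2|E| = 2 x 4 = 8)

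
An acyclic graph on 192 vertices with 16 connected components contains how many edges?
176 (Each of the 16 component trees on V_i vertices has V_i - 1 edges; summing gives V - C = 192 - 16 = 176)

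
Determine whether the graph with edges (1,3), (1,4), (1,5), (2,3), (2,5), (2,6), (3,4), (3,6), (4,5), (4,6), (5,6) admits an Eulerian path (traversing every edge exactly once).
Yes (the graph is connected and exactly 2 vertices have odd degree: {1, 2}; any Eulerian path must start and end at those)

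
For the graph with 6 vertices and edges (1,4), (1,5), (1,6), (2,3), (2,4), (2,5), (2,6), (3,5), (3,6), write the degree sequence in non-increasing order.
[4, 3, 3, 3, 3, 2] (degrees: deg(1)=3, deg(2)=4, deg(3)=3, deg(4)=2, deg(5)=3, deg(6)=3)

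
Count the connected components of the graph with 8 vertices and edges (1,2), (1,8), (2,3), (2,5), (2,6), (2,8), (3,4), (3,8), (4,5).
2 (components: {1, 2, 3, 4, 5, 6, 8}, {7})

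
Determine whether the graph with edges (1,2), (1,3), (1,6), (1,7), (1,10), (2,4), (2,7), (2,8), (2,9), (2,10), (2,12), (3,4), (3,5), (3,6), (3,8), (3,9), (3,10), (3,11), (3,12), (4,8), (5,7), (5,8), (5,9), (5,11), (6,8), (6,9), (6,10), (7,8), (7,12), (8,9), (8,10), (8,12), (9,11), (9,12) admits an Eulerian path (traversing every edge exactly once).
No (12 vertices have odd degree: {1, 2, 3, 4, 5, 6, 7, 8, 9, 10, 11, 12}; Eulerian path requires 0 or 2)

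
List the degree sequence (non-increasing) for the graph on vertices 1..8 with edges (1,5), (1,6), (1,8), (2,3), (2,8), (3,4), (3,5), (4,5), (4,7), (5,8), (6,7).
[4, 3, 3, 3, 3, 2, 2, 2] (degrees: deg(1)=3, deg(2)=2, deg(3)=3, deg(4)=3, deg(5)=4, deg(6)=2, deg(7)=2, deg(8)=3)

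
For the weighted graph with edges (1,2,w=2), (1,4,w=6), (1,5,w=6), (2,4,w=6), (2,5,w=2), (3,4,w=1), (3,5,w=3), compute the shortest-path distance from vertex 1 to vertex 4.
6 (path: 1 -> 4; weights 6 = 6)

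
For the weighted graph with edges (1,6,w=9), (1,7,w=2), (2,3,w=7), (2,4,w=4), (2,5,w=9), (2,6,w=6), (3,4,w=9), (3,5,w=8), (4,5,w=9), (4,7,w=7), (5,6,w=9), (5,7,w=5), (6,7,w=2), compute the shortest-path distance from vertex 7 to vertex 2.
8 (path: 7 -> 6 -> 2; weights 2 + 6 = 8)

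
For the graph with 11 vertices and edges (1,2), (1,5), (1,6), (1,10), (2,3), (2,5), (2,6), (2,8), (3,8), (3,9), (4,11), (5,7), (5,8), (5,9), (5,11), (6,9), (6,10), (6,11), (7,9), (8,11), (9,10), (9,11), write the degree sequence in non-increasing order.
[6, 6, 5, 5, 5, 4, 4, 3, 3, 2, 1] (degrees: deg(1)=4, deg(2)=5, deg(3)=3, deg(4)=1, deg(5)=6, deg(6)=5, deg(7)=2, deg(8)=4, deg(9)=6, deg(10)=3, deg(11)=5)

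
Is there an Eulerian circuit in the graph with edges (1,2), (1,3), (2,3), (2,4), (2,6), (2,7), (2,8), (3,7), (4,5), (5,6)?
No (2 vertices have odd degree: {3, 8}; Eulerian circuit requires 0)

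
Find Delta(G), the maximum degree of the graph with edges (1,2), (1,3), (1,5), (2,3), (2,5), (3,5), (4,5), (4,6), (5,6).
5 (attained at vertex 5)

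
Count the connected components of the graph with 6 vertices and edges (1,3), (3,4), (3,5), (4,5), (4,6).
2 (components: {1, 3, 4, 5, 6}, {2})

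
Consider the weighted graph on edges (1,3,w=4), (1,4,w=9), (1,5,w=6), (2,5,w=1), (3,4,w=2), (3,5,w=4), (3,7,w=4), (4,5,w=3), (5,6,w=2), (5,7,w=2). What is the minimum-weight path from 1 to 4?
6 (path: 1 -> 3 -> 4; weights 4 + 2 = 6)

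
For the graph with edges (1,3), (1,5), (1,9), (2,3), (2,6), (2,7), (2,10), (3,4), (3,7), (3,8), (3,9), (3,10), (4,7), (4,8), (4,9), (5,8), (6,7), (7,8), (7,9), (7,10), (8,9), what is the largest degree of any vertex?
7 (attained at vertices 3, 7)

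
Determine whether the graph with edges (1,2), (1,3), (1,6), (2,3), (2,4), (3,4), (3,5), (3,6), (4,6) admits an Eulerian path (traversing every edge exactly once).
No (6 vertices have odd degree: {1, 2, 3, 4, 5, 6}; Eulerian path requires 0 or 2)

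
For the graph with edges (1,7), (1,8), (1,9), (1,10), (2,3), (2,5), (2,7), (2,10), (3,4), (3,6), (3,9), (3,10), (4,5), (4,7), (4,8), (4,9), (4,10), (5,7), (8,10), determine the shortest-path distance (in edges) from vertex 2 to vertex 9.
2 (path: 2 -> 3 -> 9, 2 edges)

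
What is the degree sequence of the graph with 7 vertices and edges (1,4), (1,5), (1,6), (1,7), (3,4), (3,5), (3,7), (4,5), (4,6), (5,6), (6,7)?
[4, 4, 4, 4, 3, 3, 0] (degrees: deg(1)=4, deg(2)=0, deg(3)=3, deg(4)=4, deg(5)=4, deg(6)=4, deg(7)=3)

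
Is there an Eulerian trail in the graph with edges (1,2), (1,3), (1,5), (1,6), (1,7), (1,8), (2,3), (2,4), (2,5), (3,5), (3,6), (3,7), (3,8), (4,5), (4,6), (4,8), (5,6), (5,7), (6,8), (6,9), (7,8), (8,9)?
Yes — and in fact it has an Eulerian circuit (the graph is connected and all 9 vertices have even degree)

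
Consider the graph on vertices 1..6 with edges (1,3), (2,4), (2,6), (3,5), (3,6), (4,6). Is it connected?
Yes (BFS from 1 visits [1, 3, 5, 6, 2, 4] — all 6 vertices reached)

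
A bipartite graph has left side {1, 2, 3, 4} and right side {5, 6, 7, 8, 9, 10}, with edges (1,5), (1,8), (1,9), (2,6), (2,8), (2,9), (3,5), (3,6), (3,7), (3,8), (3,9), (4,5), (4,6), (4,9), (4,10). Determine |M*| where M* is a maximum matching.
4 (matching: (1,9), (2,8), (3,7), (4,10); upper bound min(|L|,|R|) = min(4,6) = 4)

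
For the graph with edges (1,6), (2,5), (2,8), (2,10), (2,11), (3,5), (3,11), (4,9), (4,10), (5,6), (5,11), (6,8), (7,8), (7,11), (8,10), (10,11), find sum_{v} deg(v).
32 (handshake: sum of degrees = 2|E| = 2 x 16 = 32)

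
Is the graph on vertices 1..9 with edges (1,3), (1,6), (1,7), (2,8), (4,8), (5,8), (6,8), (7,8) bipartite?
Yes. Partition: {1, 8, 9}, {2, 3, 4, 5, 6, 7}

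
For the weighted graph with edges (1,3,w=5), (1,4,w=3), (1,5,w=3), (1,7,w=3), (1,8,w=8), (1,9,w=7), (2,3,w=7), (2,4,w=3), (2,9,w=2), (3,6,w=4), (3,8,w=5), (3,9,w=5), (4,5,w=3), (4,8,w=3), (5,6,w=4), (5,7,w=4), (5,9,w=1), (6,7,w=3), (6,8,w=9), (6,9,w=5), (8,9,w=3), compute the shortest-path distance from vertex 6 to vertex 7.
3 (path: 6 -> 7; weights 3 = 3)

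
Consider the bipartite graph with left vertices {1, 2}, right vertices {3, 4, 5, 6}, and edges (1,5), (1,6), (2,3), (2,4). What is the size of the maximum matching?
2 (matching: (1,6), (2,4); upper bound min(|L|,|R|) = min(2,4) = 2)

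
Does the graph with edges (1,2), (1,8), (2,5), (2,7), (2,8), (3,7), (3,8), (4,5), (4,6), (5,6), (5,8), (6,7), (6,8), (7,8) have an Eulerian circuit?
Yes (the graph is connected and all 8 vertices have even degree)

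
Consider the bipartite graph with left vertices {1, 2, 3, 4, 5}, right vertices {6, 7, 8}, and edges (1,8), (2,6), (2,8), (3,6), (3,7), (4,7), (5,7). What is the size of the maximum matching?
3 (matching: (1,8), (2,6), (3,7); upper bound min(|L|,|R|) = min(5,3) = 3)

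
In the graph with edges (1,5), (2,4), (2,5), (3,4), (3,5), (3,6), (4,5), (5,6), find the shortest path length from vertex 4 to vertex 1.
2 (path: 4 -> 5 -> 1, 2 edges)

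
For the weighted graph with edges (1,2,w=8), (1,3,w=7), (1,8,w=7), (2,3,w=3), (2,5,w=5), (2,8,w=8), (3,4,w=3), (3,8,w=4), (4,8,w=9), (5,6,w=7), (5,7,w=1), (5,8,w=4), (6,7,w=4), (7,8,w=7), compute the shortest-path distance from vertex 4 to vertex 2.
6 (path: 4 -> 3 -> 2; weights 3 + 3 = 6)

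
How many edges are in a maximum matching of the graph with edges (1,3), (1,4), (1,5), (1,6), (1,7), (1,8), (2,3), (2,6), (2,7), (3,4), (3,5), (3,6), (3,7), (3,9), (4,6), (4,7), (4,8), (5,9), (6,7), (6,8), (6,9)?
4 (matching: (1,7), (3,5), (4,8), (6,9); upper bound floor(n/2) = floor(9/2) = 4)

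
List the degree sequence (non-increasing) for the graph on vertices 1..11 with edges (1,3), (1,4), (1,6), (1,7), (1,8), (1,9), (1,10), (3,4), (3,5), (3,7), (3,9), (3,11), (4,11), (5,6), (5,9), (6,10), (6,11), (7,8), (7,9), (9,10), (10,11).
[7, 6, 5, 4, 4, 4, 4, 3, 3, 2, 0] (degrees: deg(1)=7, deg(2)=0, deg(3)=6, deg(4)=3, deg(5)=3, deg(6)=4, deg(7)=4, deg(8)=2, deg(9)=5, deg(10)=4, deg(11)=4)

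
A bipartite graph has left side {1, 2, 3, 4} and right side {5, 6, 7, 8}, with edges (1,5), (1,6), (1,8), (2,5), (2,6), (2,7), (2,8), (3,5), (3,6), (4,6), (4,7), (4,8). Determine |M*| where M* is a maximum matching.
4 (matching: (1,8), (2,7), (3,5), (4,6); upper bound min(|L|,|R|) = min(4,4) = 4)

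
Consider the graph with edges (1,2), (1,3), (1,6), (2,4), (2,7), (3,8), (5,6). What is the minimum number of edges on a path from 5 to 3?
3 (path: 5 -> 6 -> 1 -> 3, 3 edges)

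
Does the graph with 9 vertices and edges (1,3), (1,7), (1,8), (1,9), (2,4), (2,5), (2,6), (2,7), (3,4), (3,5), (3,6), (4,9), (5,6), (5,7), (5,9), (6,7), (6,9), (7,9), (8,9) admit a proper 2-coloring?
No (odd cycle of length 3: 7 -> 1 -> 9 -> 7)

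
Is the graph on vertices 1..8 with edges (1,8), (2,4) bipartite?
Yes. Partition: {1, 2, 3, 5, 6, 7}, {4, 8}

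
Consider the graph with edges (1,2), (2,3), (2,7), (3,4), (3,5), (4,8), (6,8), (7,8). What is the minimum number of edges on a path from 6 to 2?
3 (path: 6 -> 8 -> 7 -> 2, 3 edges)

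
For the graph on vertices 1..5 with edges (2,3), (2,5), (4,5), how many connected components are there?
2 (components: {1}, {2, 3, 4, 5})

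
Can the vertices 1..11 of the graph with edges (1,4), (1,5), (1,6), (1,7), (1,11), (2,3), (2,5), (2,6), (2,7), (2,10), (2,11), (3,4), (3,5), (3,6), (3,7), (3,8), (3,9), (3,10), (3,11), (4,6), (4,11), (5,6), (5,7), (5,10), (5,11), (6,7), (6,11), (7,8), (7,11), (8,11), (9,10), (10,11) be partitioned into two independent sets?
No (odd cycle of length 3: 7 -> 1 -> 6 -> 7)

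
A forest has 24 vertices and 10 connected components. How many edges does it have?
14 (Each of the 10 component trees on V_i vertices has V_i - 1 edges; summing gives V - C = 24 - 10 = 14)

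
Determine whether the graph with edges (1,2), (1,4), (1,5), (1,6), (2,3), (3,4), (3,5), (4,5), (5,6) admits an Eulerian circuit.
No (2 vertices have odd degree: {3, 4}; Eulerian circuit requires 0)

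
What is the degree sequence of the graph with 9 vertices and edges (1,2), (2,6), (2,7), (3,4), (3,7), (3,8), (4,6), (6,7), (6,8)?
[4, 3, 3, 3, 2, 2, 1, 0, 0] (degrees: deg(1)=1, deg(2)=3, deg(3)=3, deg(4)=2, deg(5)=0, deg(6)=4, deg(7)=3, deg(8)=2, deg(9)=0)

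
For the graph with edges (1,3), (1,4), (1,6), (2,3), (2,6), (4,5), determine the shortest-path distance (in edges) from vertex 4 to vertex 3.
2 (path: 4 -> 1 -> 3, 2 edges)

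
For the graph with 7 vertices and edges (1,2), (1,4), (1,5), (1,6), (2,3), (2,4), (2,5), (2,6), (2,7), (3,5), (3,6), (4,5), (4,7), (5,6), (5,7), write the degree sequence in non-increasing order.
[6, 6, 4, 4, 4, 3, 3] (degrees: deg(1)=4, deg(2)=6, deg(3)=3, deg(4)=4, deg(5)=6, deg(6)=4, deg(7)=3)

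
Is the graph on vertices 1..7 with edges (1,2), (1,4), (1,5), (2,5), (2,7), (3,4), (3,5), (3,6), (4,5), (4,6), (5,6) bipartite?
No (odd cycle of length 3: 4 -> 1 -> 5 -> 4)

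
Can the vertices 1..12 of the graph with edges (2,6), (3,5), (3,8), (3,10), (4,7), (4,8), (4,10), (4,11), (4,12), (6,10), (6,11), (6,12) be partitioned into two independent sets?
Yes. Partition: {1, 2, 5, 7, 8, 9, 10, 11, 12}, {3, 4, 6}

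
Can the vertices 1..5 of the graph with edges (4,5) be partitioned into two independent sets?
Yes. Partition: {1, 2, 3, 4}, {5}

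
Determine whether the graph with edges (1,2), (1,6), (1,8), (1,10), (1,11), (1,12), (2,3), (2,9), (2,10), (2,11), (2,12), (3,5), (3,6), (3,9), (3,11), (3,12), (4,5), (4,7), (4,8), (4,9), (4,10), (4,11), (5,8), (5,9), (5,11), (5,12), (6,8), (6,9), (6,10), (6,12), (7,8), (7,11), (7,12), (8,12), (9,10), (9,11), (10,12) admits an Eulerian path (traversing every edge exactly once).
Yes (the graph is connected and exactly 2 vertices have odd degree: {9, 11}; any Eulerian path must start and end at those)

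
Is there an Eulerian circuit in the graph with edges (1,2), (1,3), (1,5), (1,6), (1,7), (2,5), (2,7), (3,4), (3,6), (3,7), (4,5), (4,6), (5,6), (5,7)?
No (4 vertices have odd degree: {1, 2, 4, 5}; Eulerian circuit requires 0)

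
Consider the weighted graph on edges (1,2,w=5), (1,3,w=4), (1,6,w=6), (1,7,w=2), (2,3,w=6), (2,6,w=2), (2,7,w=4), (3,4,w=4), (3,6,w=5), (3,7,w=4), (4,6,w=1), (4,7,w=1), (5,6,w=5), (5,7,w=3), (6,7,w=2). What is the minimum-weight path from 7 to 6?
2 (path: 7 -> 6; weights 2 = 2)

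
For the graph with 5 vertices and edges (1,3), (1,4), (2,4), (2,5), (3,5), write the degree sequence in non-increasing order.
[2, 2, 2, 2, 2] (degrees: deg(1)=2, deg(2)=2, deg(3)=2, deg(4)=2, deg(5)=2)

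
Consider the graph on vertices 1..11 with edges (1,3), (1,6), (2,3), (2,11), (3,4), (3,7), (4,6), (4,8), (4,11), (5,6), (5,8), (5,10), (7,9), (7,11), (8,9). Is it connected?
Yes (BFS from 1 visits [1, 3, 6, 2, 4, 7, 5, 11, 8, 9, 10] — all 11 vertices reached)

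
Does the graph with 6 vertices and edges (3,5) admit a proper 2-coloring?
Yes. Partition: {1, 2, 3, 4, 6}, {5}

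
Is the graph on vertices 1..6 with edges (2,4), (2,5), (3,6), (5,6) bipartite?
Yes. Partition: {1, 2, 6}, {3, 4, 5}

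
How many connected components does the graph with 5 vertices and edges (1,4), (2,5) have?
3 (components: {1, 4}, {2, 5}, {3})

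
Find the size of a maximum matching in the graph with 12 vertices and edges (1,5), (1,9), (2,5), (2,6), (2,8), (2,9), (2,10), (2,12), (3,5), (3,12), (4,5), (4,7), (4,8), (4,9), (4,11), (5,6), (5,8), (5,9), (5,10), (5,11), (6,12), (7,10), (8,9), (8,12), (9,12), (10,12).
6 (matching: (1,9), (2,8), (3,5), (4,11), (6,12), (7,10); upper bound floor(n/2) = floor(12/2) = 6)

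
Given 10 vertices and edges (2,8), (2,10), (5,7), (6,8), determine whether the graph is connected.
No, it has 6 components: {1}, {2, 6, 8, 10}, {3}, {4}, {5, 7}, {9}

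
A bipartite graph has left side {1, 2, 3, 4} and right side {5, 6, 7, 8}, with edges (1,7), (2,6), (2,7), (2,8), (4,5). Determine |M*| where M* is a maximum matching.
3 (matching: (1,7), (2,8), (4,5); upper bound min(|L|,|R|) = min(4,4) = 4)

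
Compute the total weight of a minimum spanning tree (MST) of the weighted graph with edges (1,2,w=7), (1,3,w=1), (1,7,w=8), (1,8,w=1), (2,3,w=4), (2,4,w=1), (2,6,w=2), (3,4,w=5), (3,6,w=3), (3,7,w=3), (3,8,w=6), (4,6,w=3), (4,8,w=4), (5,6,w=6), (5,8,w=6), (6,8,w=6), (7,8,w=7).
17 (MST edges: (1,3,w=1), (1,8,w=1), (2,4,w=1), (2,6,w=2), (3,6,w=3), (3,7,w=3), (5,6,w=6); sum of weights 1 + 1 + 1 + 2 + 3 + 3 + 6 = 17)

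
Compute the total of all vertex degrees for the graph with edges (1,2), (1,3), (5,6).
6 (handshake: sum of degrees = 2|E| = 2 x 3 = 6)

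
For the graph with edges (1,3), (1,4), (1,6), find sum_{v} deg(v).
6 (handshake: sum of degrees = 2|E| = 2 x 3 = 6)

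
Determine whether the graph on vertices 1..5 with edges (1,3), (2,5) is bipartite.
Yes. Partition: {1, 2, 4}, {3, 5}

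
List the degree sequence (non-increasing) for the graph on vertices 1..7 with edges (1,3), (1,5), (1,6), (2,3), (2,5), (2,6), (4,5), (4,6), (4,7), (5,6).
[4, 4, 3, 3, 3, 2, 1] (degrees: deg(1)=3, deg(2)=3, deg(3)=2, deg(4)=3, deg(5)=4, deg(6)=4, deg(7)=1)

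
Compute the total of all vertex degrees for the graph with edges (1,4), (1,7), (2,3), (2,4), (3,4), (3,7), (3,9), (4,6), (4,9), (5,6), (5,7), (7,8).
24 (handshake: sum of degrees = 2|E| = 2 x 12 = 24)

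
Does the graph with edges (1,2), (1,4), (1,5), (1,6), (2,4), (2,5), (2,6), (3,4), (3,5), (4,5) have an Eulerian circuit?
Yes (the graph is connected and all 6 vertices have even degree)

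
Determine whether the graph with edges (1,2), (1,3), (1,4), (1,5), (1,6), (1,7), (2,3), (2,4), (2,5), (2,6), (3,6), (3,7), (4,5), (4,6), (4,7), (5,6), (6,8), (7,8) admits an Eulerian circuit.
No (2 vertices have odd degree: {2, 4}; Eulerian circuit requires 0)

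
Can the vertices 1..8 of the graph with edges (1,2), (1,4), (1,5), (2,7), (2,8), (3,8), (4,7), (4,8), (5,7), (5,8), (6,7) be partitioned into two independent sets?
Yes. Partition: {1, 7, 8}, {2, 3, 4, 5, 6}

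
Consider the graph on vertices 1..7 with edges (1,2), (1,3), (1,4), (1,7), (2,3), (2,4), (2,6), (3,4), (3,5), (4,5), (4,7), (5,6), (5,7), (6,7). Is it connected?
Yes (BFS from 1 visits [1, 2, 3, 4, 7, 6, 5] — all 7 vertices reached)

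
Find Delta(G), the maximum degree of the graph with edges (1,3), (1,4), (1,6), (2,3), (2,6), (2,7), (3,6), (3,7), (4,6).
4 (attained at vertices 3, 6)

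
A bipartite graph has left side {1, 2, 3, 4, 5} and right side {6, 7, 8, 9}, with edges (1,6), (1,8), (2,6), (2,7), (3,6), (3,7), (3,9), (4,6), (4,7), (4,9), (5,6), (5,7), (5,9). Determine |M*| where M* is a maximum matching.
4 (matching: (1,8), (2,7), (3,9), (4,6); upper bound min(|L|,|R|) = min(5,4) = 4)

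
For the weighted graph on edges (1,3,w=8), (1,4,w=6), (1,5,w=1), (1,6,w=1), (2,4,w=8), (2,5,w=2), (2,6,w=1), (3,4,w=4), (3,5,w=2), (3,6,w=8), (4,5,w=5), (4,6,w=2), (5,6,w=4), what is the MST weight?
7 (MST edges: (1,5,w=1), (1,6,w=1), (2,6,w=1), (3,5,w=2), (4,6,w=2); sum of weights 1 + 1 + 1 + 2 + 2 = 7)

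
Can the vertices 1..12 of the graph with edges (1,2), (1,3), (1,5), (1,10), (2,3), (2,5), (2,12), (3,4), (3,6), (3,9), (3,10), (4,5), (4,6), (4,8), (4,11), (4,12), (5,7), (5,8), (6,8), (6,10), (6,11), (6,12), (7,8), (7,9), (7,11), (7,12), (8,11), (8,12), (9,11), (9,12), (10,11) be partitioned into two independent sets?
No (odd cycle of length 3: 10 -> 1 -> 3 -> 10)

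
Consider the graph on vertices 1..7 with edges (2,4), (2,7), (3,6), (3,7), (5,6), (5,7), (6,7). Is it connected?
No, it has 2 components: {1}, {2, 3, 4, 5, 6, 7}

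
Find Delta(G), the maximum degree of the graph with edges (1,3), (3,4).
2 (attained at vertex 3)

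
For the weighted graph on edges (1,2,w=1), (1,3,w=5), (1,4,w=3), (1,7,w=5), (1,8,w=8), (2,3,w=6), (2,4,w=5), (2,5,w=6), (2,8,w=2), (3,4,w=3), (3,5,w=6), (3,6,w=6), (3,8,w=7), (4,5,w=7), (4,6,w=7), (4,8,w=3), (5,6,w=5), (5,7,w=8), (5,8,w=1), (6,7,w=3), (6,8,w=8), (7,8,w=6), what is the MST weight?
18 (MST edges: (1,2,w=1), (1,4,w=3), (1,7,w=5), (2,8,w=2), (3,4,w=3), (5,8,w=1), (6,7,w=3); sum of weights 1 + 3 + 5 + 2 + 3 + 1 + 3 = 18)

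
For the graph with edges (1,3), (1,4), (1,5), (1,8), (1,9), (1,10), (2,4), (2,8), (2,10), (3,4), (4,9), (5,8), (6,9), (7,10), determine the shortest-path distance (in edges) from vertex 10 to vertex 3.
2 (path: 10 -> 1 -> 3, 2 edges)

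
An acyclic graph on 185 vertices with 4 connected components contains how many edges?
181 (Each of the 4 component trees on V_i vertices has V_i - 1 edges; summing gives V - C = 185 - 4 = 181)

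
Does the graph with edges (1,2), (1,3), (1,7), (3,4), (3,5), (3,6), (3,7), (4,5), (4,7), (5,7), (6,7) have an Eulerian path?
No (6 vertices have odd degree: {1, 2, 3, 4, 5, 7}; Eulerian path requires 0 or 2)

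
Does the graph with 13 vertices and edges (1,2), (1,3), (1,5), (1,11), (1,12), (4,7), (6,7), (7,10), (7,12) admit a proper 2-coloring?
Yes. Partition: {1, 7, 8, 9, 13}, {2, 3, 4, 5, 6, 10, 11, 12}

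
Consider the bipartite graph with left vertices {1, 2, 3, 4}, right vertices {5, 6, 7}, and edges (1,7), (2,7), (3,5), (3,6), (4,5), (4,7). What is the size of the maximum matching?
3 (matching: (1,7), (3,6), (4,5); upper bound min(|L|,|R|) = min(4,3) = 3)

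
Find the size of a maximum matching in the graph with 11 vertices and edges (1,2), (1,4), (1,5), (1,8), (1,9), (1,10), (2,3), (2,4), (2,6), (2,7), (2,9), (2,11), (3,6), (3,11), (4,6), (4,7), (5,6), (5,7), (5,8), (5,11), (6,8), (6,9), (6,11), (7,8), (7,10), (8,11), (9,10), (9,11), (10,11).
5 (matching: (1,9), (2,7), (3,6), (5,8), (10,11); upper bound floor(n/2) = floor(11/2) = 5)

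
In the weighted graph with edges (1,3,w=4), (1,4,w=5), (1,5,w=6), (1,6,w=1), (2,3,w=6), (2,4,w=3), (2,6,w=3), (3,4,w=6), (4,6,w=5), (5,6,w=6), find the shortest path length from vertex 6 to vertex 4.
5 (path: 6 -> 4; weights 5 = 5)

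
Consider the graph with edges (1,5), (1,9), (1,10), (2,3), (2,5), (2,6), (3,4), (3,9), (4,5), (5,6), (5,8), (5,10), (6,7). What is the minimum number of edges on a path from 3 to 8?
3 (path: 3 -> 4 -> 5 -> 8, 3 edges)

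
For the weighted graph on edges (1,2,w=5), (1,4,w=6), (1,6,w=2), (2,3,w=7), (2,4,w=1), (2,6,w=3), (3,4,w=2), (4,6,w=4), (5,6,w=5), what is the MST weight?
13 (MST edges: (1,6,w=2), (2,4,w=1), (2,6,w=3), (3,4,w=2), (5,6,w=5); sum of weights 2 + 1 + 3 + 2 + 5 = 13)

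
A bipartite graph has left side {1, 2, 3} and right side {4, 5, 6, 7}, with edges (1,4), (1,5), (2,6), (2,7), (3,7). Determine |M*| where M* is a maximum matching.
3 (matching: (1,5), (2,6), (3,7); upper bound min(|L|,|R|) = min(3,4) = 3)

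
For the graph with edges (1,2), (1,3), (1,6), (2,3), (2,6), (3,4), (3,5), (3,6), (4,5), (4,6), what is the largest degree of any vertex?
5 (attained at vertex 3)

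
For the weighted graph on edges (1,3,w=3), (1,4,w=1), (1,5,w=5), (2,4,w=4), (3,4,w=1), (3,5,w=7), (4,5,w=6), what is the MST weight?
11 (MST edges: (1,4,w=1), (1,5,w=5), (2,4,w=4), (3,4,w=1); sum of weights 1 + 5 + 4 + 1 = 11)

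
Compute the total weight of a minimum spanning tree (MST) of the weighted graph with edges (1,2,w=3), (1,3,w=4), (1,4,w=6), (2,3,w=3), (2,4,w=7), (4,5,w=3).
15 (MST edges: (1,2,w=3), (1,4,w=6), (2,3,w=3), (4,5,w=3); sum of weights 3 + 6 + 3 + 3 = 15)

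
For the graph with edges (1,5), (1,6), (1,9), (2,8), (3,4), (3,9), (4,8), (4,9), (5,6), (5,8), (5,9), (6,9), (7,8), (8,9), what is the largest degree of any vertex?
6 (attained at vertex 9)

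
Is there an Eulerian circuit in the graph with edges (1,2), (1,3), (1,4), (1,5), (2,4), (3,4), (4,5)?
Yes (the graph is connected and all 5 vertices have even degree)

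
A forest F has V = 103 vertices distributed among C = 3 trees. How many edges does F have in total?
100 (Each of the 3 component trees on V_i vertices has V_i - 1 edges; summing gives V - C = 103 - 3 = 100)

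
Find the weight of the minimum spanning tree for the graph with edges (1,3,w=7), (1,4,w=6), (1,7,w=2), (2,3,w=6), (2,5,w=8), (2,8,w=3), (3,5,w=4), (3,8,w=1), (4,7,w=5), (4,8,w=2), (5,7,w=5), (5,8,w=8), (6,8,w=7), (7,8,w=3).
22 (MST edges: (1,7,w=2), (2,8,w=3), (3,5,w=4), (3,8,w=1), (4,8,w=2), (6,8,w=7), (7,8,w=3); sum of weights 2 + 3 + 4 + 1 + 2 + 7 + 3 = 22)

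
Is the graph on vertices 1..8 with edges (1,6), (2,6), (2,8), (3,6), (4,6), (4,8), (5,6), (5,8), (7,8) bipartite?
Yes. Partition: {1, 2, 3, 4, 5, 7}, {6, 8}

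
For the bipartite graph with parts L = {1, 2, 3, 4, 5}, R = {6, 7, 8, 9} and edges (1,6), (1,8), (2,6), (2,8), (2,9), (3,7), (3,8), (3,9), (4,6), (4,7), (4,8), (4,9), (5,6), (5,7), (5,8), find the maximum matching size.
4 (matching: (1,8), (2,9), (3,7), (4,6); upper bound min(|L|,|R|) = min(5,4) = 4)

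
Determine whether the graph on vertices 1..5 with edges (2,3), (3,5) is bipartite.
Yes. Partition: {1, 2, 4, 5}, {3}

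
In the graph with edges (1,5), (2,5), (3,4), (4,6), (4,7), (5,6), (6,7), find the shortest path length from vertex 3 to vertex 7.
2 (path: 3 -> 4 -> 7, 2 edges)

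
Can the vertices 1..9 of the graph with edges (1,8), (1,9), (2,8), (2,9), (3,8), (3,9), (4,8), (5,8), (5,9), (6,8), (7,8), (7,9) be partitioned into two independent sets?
Yes. Partition: {1, 2, 3, 4, 5, 6, 7}, {8, 9}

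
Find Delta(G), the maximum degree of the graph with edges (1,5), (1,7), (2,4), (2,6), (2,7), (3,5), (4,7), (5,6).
3 (attained at vertices 2, 5, 7)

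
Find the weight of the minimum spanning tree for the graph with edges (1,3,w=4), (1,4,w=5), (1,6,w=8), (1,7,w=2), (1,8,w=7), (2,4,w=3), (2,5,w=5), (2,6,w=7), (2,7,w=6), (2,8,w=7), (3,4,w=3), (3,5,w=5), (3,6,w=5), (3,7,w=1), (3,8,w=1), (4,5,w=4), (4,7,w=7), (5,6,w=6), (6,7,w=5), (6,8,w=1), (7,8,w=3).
15 (MST edges: (1,7,w=2), (2,4,w=3), (3,4,w=3), (3,7,w=1), (3,8,w=1), (4,5,w=4), (6,8,w=1); sum of weights 2 + 3 + 3 + 1 + 1 + 4 + 1 = 15)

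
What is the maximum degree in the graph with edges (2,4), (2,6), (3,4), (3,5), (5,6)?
2 (attained at vertices 2, 3, 4, 5, 6)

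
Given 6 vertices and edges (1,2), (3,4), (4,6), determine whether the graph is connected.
No, it has 3 components: {1, 2}, {3, 4, 6}, {5}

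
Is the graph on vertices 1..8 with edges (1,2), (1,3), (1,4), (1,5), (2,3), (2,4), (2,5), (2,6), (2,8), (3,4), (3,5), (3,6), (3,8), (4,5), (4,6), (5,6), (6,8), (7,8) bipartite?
No (odd cycle of length 3: 2 -> 1 -> 4 -> 2)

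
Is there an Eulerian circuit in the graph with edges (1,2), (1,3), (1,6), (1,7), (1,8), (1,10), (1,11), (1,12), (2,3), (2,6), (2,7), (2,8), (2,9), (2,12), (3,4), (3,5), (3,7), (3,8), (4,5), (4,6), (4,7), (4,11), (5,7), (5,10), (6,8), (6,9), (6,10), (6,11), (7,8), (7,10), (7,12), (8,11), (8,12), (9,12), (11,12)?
No (6 vertices have odd degree: {2, 4, 6, 8, 9, 11}; Eulerian circuit requires 0)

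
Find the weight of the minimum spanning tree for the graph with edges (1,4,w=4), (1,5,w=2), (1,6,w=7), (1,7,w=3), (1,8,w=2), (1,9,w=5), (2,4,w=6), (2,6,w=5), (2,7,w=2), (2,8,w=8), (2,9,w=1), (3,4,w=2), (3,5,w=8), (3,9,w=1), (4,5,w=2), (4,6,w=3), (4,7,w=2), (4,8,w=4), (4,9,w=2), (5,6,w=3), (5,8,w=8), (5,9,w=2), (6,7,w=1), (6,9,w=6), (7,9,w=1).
12 (MST edges: (1,5,w=2), (1,8,w=2), (2,9,w=1), (3,4,w=2), (3,9,w=1), (4,5,w=2), (6,7,w=1), (7,9,w=1); sum of weights 2 + 2 + 1 + 2 + 1 + 2 + 1 + 1 = 12)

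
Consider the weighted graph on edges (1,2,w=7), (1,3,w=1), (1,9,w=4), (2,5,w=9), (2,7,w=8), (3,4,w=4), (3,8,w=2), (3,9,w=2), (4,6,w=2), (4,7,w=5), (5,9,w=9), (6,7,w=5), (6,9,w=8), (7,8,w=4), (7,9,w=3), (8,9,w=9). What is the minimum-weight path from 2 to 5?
9 (path: 2 -> 5; weights 9 = 9)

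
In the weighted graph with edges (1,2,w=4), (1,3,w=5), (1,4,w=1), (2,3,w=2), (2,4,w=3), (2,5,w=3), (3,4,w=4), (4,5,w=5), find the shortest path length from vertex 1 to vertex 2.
4 (path: 1 -> 2; weights 4 = 4)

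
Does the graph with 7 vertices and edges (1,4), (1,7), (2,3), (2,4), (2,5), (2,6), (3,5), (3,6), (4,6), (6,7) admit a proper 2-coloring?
No (odd cycle of length 3: 2 -> 4 -> 6 -> 2)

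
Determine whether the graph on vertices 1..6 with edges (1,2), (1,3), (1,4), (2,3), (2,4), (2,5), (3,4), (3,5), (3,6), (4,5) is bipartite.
No (odd cycle of length 3: 2 -> 1 -> 3 -> 2)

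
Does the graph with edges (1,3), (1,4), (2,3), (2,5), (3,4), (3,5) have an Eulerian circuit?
Yes (the graph is connected and all 5 vertices have even degree)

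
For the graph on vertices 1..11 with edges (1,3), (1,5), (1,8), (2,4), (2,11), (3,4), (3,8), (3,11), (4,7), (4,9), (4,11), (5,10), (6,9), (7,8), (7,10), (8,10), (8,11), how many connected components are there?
1 (components: {1, 2, 3, 4, 5, 6, 7, 8, 9, 10, 11})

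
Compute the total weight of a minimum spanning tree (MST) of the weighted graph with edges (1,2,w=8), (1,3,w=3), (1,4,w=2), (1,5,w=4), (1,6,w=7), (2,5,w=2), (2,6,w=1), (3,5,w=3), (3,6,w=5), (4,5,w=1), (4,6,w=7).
9 (MST edges: (1,3,w=3), (1,4,w=2), (2,5,w=2), (2,6,w=1), (4,5,w=1); sum of weights 3 + 2 + 2 + 1 + 1 = 9)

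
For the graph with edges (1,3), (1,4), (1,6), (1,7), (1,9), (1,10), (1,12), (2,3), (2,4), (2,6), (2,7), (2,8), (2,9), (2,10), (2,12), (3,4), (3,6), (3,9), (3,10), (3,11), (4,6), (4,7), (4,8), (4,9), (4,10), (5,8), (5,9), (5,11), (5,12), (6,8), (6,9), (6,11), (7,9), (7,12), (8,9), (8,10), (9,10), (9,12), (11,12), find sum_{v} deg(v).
78 (handshake: sum of degrees = 2|E| = 2 x 39 = 78)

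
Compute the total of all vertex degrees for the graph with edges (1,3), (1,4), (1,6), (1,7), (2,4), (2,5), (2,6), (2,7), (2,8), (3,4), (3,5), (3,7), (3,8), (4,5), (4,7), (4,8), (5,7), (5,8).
36 (handshake: sum of degrees = 2|E| = 2 x 18 = 36)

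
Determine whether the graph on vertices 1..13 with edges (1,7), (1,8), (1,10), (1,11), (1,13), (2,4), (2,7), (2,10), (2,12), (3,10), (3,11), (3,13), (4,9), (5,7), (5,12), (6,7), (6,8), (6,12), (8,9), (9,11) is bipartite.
Yes. Partition: {1, 2, 3, 5, 6, 9}, {4, 7, 8, 10, 11, 12, 13}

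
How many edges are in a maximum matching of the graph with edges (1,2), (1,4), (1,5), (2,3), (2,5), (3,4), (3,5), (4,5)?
2 (matching: (1,4), (3,5); upper bound floor(n/2) = floor(5/2) = 2)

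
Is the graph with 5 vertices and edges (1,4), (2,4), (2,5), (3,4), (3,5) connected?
Yes (BFS from 1 visits [1, 4, 2, 3, 5] — all 5 vertices reached)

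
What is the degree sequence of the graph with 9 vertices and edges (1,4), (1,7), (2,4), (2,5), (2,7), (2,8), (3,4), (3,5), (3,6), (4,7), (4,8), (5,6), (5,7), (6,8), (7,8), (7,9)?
[6, 5, 4, 4, 4, 3, 3, 2, 1] (degrees: deg(1)=2, deg(2)=4, deg(3)=3, deg(4)=5, deg(5)=4, deg(6)=3, deg(7)=6, deg(8)=4, deg(9)=1)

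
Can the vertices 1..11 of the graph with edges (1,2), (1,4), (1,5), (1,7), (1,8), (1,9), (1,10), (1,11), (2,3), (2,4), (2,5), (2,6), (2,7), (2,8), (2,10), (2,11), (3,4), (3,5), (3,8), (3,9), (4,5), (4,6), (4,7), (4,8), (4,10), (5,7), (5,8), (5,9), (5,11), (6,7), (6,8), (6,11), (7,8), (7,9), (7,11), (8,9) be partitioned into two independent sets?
No (odd cycle of length 3: 8 -> 1 -> 2 -> 8)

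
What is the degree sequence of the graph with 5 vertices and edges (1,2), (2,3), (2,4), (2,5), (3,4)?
[4, 2, 2, 1, 1] (degrees: deg(1)=1, deg(2)=4, deg(3)=2, deg(4)=2, deg(5)=1)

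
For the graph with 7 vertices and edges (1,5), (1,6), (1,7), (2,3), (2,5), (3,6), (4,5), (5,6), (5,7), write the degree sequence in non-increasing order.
[5, 3, 3, 2, 2, 2, 1] (degrees: deg(1)=3, deg(2)=2, deg(3)=2, deg(4)=1, deg(5)=5, deg(6)=3, deg(7)=2)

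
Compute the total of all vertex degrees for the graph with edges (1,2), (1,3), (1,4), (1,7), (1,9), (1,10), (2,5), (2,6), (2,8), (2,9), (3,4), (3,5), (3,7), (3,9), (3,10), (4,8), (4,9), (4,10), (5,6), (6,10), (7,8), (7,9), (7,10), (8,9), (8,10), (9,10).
52 (handshake: sum of degrees = 2|E| = 2 x 26 = 52)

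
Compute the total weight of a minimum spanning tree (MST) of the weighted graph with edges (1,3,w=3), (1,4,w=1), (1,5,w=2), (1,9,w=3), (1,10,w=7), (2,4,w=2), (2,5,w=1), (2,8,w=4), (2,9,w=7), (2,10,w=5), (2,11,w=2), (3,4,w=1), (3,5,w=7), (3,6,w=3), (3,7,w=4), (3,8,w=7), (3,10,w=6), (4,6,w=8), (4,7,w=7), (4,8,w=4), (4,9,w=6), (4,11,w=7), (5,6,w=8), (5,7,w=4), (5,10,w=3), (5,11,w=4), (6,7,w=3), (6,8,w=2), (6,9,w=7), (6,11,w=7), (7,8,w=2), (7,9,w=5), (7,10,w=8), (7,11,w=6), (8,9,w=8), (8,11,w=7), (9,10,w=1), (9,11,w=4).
18 (MST edges: (1,4,w=1), (1,5,w=2), (1,9,w=3), (2,5,w=1), (2,11,w=2), (3,4,w=1), (3,6,w=3), (6,8,w=2), (7,8,w=2), (9,10,w=1); sum of weights 1 + 2 + 3 + 1 + 2 + 1 + 3 + 2 + 2 + 1 = 18)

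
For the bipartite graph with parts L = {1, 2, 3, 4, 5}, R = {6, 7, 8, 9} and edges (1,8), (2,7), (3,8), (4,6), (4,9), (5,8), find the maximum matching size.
3 (matching: (1,8), (2,7), (4,9); upper bound min(|L|,|R|) = min(5,4) = 4)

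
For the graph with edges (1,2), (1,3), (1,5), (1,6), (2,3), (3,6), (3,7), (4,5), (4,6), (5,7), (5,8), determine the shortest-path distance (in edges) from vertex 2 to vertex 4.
3 (path: 2 -> 3 -> 6 -> 4, 3 edges)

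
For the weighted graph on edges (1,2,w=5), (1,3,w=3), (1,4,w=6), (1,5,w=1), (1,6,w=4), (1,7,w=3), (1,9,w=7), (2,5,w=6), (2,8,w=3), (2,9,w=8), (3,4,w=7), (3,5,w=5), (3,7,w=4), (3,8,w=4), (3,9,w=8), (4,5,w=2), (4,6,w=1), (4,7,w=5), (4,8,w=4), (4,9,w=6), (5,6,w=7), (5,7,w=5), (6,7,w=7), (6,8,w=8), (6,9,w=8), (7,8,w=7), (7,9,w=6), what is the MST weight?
23 (MST edges: (1,3,w=3), (1,5,w=1), (1,7,w=3), (2,8,w=3), (3,8,w=4), (4,5,w=2), (4,6,w=1), (4,9,w=6); sum of weights 3 + 1 + 3 + 3 + 4 + 2 + 1 + 6 = 23)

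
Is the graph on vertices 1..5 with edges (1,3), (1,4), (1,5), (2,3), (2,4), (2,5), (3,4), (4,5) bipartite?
No (odd cycle of length 3: 4 -> 1 -> 5 -> 4)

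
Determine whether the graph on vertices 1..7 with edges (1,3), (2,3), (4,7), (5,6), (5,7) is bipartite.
Yes. Partition: {1, 2, 4, 5}, {3, 6, 7}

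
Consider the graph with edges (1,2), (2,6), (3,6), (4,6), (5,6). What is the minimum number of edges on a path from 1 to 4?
3 (path: 1 -> 2 -> 6 -> 4, 3 edges)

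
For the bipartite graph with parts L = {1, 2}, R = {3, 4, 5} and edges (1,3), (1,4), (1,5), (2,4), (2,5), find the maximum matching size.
2 (matching: (1,5), (2,4); upper bound min(|L|,|R|) = min(2,3) = 2)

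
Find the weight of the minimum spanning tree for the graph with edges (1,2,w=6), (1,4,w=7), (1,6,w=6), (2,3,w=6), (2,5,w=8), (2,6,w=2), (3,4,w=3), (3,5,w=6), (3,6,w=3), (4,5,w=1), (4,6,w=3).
15 (MST edges: (1,2,w=6), (2,6,w=2), (3,4,w=3), (3,6,w=3), (4,5,w=1); sum of weights 6 + 2 + 3 + 3 + 1 = 15)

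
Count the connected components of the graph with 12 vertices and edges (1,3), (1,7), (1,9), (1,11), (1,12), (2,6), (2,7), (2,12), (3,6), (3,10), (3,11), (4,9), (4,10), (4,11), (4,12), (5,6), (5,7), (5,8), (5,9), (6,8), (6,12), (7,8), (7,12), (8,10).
1 (components: {1, 2, 3, 4, 5, 6, 7, 8, 9, 10, 11, 12})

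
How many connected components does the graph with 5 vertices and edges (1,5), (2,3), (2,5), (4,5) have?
1 (components: {1, 2, 3, 4, 5})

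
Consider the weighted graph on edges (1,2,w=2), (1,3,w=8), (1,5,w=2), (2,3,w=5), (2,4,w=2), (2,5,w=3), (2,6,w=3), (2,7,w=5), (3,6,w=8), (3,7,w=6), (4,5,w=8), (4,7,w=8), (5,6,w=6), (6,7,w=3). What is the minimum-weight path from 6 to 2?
3 (path: 6 -> 2; weights 3 = 3)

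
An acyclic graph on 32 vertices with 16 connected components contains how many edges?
16 (Each of the 16 component trees on V_i vertices has V_i - 1 edges; summing gives V - C = 32 - 16 = 16)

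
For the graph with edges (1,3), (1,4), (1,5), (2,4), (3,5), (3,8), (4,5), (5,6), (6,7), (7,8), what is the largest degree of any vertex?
4 (attained at vertex 5)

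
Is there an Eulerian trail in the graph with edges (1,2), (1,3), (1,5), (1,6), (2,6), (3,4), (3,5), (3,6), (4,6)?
Yes — and in fact it has an Eulerian circuit (the graph is connected and all 6 vertices have even degree)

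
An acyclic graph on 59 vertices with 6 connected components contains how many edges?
53 (Each of the 6 component trees on V_i vertices has V_i - 1 edges; summing gives V - C = 59 - 6 = 53)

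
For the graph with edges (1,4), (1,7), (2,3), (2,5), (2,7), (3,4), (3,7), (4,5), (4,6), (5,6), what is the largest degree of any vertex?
4 (attained at vertex 4)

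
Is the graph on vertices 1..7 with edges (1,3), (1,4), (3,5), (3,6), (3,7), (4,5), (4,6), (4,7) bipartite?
Yes. Partition: {1, 2, 5, 6, 7}, {3, 4}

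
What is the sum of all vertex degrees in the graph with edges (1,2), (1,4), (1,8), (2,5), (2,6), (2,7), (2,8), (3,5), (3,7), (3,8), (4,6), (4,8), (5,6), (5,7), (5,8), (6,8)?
32 (handshake: sum of degrees = 2|E| = 2 x 16 = 32)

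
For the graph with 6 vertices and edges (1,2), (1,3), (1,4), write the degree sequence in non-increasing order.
[3, 1, 1, 1, 0, 0] (degrees: deg(1)=3, deg(2)=1, deg(3)=1, deg(4)=1, deg(5)=0, deg(6)=0)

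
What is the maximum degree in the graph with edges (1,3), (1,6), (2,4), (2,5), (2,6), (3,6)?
3 (attained at vertices 2, 6)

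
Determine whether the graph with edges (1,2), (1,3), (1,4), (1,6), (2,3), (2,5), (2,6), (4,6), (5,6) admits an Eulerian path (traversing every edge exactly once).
Yes — and in fact it has an Eulerian circuit (the graph is connected and all 6 vertices have even degree)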